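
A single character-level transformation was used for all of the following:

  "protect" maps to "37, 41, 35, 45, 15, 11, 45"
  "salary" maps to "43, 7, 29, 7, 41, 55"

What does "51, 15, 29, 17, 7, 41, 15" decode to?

welfare

p(#16)→37 and r(#18)→41: differences scale by 2, so n = 2·pos + 5. With a=1..z=26, the number is 2·pos + 5.
Decoding 51, 15, 29, 17, 7, 41, 15: 51→(51−5)÷2=23=w, 15→(15−5)÷2=5=e, 29→(29−5)÷2=12=l, 17→(17−5)÷2=6=f, 7→(7−5)÷2=1=a, 41→(41−5)÷2=18=r, 15→(15−5)÷2=5=e.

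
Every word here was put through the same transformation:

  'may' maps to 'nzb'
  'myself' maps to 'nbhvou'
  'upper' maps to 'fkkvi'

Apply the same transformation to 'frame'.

uiznv

Each pair mirrors across the alphabet (m↔n, a↔z, y↔b): positions sum to 25. Each letter is replaced by its mirror in the alphabet: a↔z, b↔y, c↔x, and so on (the Atbash cipher).
On frame: f↔u, r↔i, a↔z, m↔n, e↔v.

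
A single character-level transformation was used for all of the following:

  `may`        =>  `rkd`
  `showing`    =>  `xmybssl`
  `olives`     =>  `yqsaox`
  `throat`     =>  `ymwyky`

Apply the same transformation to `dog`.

iyl

The shift depends on letter class: consonant m→r is +5, but vowel a→k is +10. Vowels shift forward by 10 and consonants shift forward by 5.
On dog: d(cons)+5=i, o(vowel)+10=y, g(cons)+5=l.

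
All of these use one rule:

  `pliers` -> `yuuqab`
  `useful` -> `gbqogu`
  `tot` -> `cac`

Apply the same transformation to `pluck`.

Two shifts are in play — +12 for a/e/i/o/u, +9 for every other letter.
On pluck: p(cons)+9=y, l(cons)+9=u, u(vowel)+12=g, c(cons)+9=l, k(cons)+9=t.

yuglt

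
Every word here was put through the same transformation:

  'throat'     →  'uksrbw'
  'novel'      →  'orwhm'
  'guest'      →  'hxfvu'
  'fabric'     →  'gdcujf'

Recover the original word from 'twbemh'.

Shifts by position in throat: pos 0: t→u (+1), pos 1: h→k (+3), pos 2: r→s (+1), pos 3: o→r (+3) — repeating every 2. The shifts repeat in a cycle of length 2: positions 0,1,… shift by +1, +3, then the pattern repeats.
Reversing it on twbemh: t−1=s, w−3=t, b−1=a, e−3=b, m−1=l, h−3=e.

stable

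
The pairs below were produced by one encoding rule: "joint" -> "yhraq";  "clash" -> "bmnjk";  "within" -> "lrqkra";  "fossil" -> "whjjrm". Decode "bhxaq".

j(9)→y(24) and o(14)→h(7) fit y≡7x+13 (mod 26); the inverse of 7 mod 26 is 15. Each letter's alphabet position (a=0..z=25) is mapped through 7·x+13 mod 26 — an affine cipher.
Undoing it on bhxaq: b(1)→15·(1−13)≡2=c; h(7)→15·(7−13)≡14=o; x(23)→15·(23−13)≡20=u; a(0)→15·(0−13)≡13=n; q(16)→15·(16−13)≡19=t (all mod 26).

count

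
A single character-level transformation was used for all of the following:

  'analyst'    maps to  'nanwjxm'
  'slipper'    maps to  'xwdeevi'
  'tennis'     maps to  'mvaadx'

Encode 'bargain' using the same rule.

a(0)→n(13) and n(13)→a(0) fit y≡15x+13 (mod 26); the inverse of 15 mod 26 is 7. Each letter's alphabet position (a=0..z=25) is mapped through 15·x+13 mod 26 — an affine cipher.
For bargain: b(1)→15·1+13≡2=c; a(0)→15·0+13≡13=n; r(17)→15·17+13≡8=i; g(6)→15·6+13≡25=z; a(0)→15·0+13≡13=n; i(8)→15·8+13≡3=d; n(13)→15·13+13≡0=a (all mod 26).

cniznda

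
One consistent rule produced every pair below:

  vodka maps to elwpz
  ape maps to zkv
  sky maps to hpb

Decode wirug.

This is the alphabet-reversal cipher (Atbash): a becomes z, b becomes y, etc.
Reversing it on wirug: w↔d, i↔r, r↔i, u↔f, g↔t.

drift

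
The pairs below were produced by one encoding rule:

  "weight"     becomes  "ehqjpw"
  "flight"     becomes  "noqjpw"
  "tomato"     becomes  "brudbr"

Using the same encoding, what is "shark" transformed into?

Shifts by position in weight: pos 0: w→e (+8), pos 1: e→h (+3), pos 2: i→q (+8), pos 3: g→j (+3) — repeating every 2. The shifts repeat in a cycle of length 2: positions 0,1,… shift by +8, +3, then the pattern repeats.
On shark: s+8=a, h+3=k, a+8=i, r+3=u, k+8=s.

akius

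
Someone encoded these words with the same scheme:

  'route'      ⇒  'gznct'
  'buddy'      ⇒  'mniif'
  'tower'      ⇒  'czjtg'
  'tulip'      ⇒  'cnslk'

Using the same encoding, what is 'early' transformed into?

tbgsf

r(17)→g(6) and o(14)→z(25) fit y≡11x+1 (mod 26); the inverse of 11 mod 26 is 19. This is an affine cipher: with a=0,…,z=25, each position x becomes (11x+1) mod 26.
For early: e(4)→11·4+1≡19=t; a(0)→11·0+1≡1=b; r(17)→11·17+1≡6=g; l(11)→11·11+1≡18=s; y(24)→11·24+1≡5=f (all mod 26).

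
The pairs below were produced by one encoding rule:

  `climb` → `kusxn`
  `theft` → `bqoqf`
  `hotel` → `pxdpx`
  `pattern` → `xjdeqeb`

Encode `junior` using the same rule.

rdxtae

Each letter shifts forward by (position + 8), i.e. 8, 9, 10, … — the shift grows by one for each successive letter.
For junior: j+8=r, u+9=d, n+10=x, i+11=t, o+12=a, r+13=e.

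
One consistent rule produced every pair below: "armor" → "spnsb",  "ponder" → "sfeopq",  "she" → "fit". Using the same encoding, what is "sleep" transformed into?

Two steps: reverse the string, then apply a Caesar shift of +1.
Applying it to sleep: reverse → peels; then shift: p+1=q, e+1=f, e+1=f, l+1=m, s+1=t.

qffmt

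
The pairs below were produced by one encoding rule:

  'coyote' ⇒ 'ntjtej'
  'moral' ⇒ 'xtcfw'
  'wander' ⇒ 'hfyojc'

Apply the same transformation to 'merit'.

xjcne

The shift depends on letter class: consonant c→n is +11, but vowel o→t is +5. Two shifts are in play — +5 for a/e/i/o/u, +11 for every other letter.
Applying it to merit: m(cons)+11=x, e(vowel)+5=j, r(cons)+11=c, i(vowel)+5=n, t(cons)+11=e.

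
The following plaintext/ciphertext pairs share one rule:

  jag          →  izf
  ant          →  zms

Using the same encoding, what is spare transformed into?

rozqd

This is a Caesar cipher with shift 25.
For spare: s+25=r, p+25=o, a+25=z, r+25=q, e+25=d.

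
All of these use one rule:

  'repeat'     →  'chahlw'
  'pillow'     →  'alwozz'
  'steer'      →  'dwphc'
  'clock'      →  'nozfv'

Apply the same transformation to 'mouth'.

xrfws

Shifts by position in repeat: pos 0: r→c (+11), pos 1: e→h (+3), pos 2: p→a (+11), pos 3: e→h (+3) — repeating every 2. The shifts repeat in a cycle of length 2: positions 0,1,… shift by +11, +3, then the pattern repeats.
On mouth: m+11=x, o+3=r, u+11=f, t+3=w, h+11=s.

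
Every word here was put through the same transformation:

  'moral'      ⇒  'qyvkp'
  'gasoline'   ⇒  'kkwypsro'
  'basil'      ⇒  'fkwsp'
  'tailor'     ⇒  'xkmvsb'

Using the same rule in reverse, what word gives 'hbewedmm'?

dramatic

Shifts by position in moral: pos 0: m→q (+4), pos 1: o→y (+10), pos 2: r→v (+4), pos 3: a→k (+10) — repeating every 2. The shifts repeat in a cycle of length 2: positions 0,1,… shift by +4, +10, then the pattern repeats.
Undoing it on hbewedmm: h−4=d, b−10=r, e−4=a, w−10=m, e−4=a, d−10=t, m−4=i, m−10=c.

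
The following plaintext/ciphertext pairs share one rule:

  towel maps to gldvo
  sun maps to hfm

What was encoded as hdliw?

sword

This is the alphabet-reversal cipher (Atbash): a becomes z, b becomes y, etc.
Decoding hdliw: h↔s, d↔w, l↔o, i↔r, w↔d.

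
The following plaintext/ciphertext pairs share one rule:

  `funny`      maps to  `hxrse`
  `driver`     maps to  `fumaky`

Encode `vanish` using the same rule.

xdrnyo

In funny: f→h is +2, u→x is +3, n→r is +4, n→s is +5 — the shift increases by 1 each position. Each letter shifts forward by (position + 2), i.e. 2, 3, 4, … — the shift grows by one for each successive letter.
For vanish: v+2=x, a+3=d, n+4=r, i+5=n, s+6=y, h+7=o.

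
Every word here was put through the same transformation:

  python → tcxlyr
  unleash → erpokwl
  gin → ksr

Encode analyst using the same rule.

krkpcwx

The shift depends on letter class: consonant p→t is +4, but vowel o→y is +10. The rule splits by letter class: vowels +10, consonants +4.
Applying it to analyst: a(vowel)+10=k, n(cons)+4=r, a(vowel)+10=k, l(cons)+4=p, y(cons)+4=c, s(cons)+4=w, t(cons)+4=x.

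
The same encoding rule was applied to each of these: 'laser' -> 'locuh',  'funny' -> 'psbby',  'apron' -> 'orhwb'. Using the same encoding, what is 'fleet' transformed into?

pluux

l(11)→l(11) and a(0)→o(14) fit y≡21x+14 (mod 26); the inverse of 21 mod 26 is 5. Treating letters as 0–25, the rule is x ↦ 21x + 14 (mod 26).
On fleet: f(5)→21·5+14≡15=p; l(11)→21·11+14≡11=l; e(4)→21·4+14≡20=u; e(4)→21·4+14≡20=u; t(19)→21·19+14≡23=x (all mod 26).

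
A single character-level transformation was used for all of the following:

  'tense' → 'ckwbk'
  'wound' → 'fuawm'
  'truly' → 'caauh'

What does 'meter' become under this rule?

vkcka

The shift depends on letter class: consonant t→c is +9, but vowel e→k is +6. Two shifts are in play — +6 for a/e/i/o/u, +9 for every other letter.
Applying it to meter: m(cons)+9=v, e(vowel)+6=k, t(cons)+9=c, e(vowel)+6=k, r(cons)+9=a.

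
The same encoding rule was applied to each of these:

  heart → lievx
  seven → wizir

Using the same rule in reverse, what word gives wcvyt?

Compare letters: h→l is +4, e→i is +4, a→e is +4 — a constant shift. It's a constant shift of +4 (ROT4).
Undoing it on wcvyt: w−4=s, c−4=y, v−4=r, y−4=u, t−4=p.

syrup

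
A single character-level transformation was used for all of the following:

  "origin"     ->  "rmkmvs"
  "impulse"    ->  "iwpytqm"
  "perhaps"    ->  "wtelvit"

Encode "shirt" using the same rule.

The output letters match the input read backwards, each shifted +4: origin reversed is nigiro. Read the word backwards and shift each letter +4.
For shirt: reverse → trihs; then shift: t+4=x, r+4=v, i+4=m, h+4=l, s+4=w.

xvmlw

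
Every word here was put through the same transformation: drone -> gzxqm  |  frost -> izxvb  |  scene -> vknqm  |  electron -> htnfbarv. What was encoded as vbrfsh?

sticky

Shifts by position in drone: pos 0: d→g (+3), pos 1: r→z (+8), pos 2: o→x (+9), pos 3: n→q (+3), pos 4: e→m (+8) — repeating every 3. It's a Vigenère-style cipher with numeric key [3,8,9]: position i shifts by key[i mod 3].
Undoing it on vbrfsh: v−3=s, b−8=t, r−9=i, f−3=c, s−8=k, h−9=y.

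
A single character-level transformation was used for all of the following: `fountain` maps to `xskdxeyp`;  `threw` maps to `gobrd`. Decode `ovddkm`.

cattle

The output letters match the input read backwards, each shifted +10: fountain reversed is niatnuof. The word is reversed, then every letter is shifted forward by 10.
Decoding ovddkm: shift back: o−10=e, v−10=l, d−10=t, d−10=t, k−10=a, m−10=c → elttac; then reverse → cattle.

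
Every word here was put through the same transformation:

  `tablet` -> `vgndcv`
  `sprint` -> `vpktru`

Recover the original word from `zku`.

six

The output letters match the input read backwards, each shifted +2: tablet reversed is telbat. The word is reversed, then every letter is shifted forward by 2.
Undoing it on zku: shift back: z−2=x, k−2=i, u−2=s → xis; then reverse → six.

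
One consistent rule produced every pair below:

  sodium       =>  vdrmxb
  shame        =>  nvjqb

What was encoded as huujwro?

finally

The output letters match the input read backwards, each shifted +9: sodium reversed is muidos. The word is reversed, then every letter is shifted forward by 9.
Decoding huujwro: shift back: h−9=y, u−9=l, u−9=l, j−9=a, w−9=n, r−9=i, o−9=f → yllanif; then reverse → finally.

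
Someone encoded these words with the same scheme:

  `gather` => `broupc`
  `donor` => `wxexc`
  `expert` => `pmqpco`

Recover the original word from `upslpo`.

g(6)→b(1) and a(0)→r(17) fit y≡19x+17 (mod 26); the inverse of 19 mod 26 is 11. Treating letters as 0–25, the rule is x ↦ 19x + 17 (mod 26).
Reversing it on upslpo: u(20)→11·(20−17)≡7=h; p(15)→11·(15−17)≡4=e; s(18)→11·(18−17)≡11=l; l(11)→11·(11−17)≡12=m; p(15)→11·(15−17)≡4=e; o(14)→11·(14−17)≡19=t (all mod 26).

helmet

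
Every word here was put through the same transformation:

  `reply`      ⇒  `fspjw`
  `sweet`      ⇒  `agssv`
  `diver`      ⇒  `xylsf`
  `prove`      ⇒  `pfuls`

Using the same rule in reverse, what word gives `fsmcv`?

r(17)→f(5) and e(4)→s(18) fit y≡21x+12 (mod 26); the inverse of 21 mod 26 is 5. Each letter's alphabet position (a=0..z=25) is mapped through 21·x+12 mod 26 — an affine cipher.
Undoing it on fsmcv: f(5)→5·(5−12)≡17=r; s(18)→5·(18−12)≡4=e; m(12)→5·(12−12)≡0=a; c(2)→5·(2−12)≡2=c; v(21)→5·(21−12)≡19=t (all mod 26).

react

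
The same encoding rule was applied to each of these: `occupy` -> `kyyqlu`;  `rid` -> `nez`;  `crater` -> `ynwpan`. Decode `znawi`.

Compare letters: o→k is +22, c→y is +22, c→y is +22 — a constant shift. Each letter is shifted forward by 22 in the alphabet (a Caesar shift of +22).
Reversing it on znawi: z−22=d, n−22=r, a−22=e, w−22=a, i−22=m.

dream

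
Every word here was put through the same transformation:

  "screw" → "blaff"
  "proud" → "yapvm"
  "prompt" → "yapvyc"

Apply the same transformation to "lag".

The shift depends on letter class: consonant s→b is +9, but vowel e→f is +1. Two shifts are in play — +1 for a/e/i/o/u, +9 for every other letter.
On lag: l(cons)+9=u, a(vowel)+1=b, g(cons)+9=p.

ubp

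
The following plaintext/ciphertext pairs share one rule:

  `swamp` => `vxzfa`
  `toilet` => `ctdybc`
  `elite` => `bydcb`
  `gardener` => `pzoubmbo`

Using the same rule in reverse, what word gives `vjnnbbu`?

This is an affine cipher: with a=0,…,z=25, each position x becomes (7x+25) mod 26.
Undoing it on vjnnbbu: v(21)→15·(21−25)≡18=s; j(9)→15·(9−25)≡20=u; n(13)→15·(13−25)≡2=c; n(13)→15·(13−25)≡2=c; b(1)→15·(1−25)≡4=e; b(1)→15·(1−25)≡4=e; u(20)→15·(20−25)≡3=d (all mod 26).

succeed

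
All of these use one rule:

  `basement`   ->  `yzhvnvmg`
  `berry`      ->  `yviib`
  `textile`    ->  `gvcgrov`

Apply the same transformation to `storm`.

hglin

Each pair mirrors across the alphabet (b↔y, a↔z, s↔h): positions sum to 25. This is the alphabet-reversal cipher (Atbash): a becomes z, b becomes y, etc.
Applying it to storm: s↔h, t↔g, o↔l, r↔i, m↔n.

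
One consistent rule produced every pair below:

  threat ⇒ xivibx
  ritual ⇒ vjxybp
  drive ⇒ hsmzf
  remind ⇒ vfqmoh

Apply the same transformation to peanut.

The shifts repeat in a cycle of length 3: positions 0,1,… shift by +4, +1, +4, then the pattern repeats.
On peanut: p+4=t, e+1=f, a+4=e, n+4=r, u+1=v, t+4=x.

tfervx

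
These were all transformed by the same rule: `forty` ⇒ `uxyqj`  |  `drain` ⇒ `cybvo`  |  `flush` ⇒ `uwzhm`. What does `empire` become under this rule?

f(5)→u(20) and o(14)→x(23) fit y≡9x+1 (mod 26); the inverse of 9 mod 26 is 3. Each letter's alphabet position (a=0..z=25) is mapped through 9·x+1 mod 26 — an affine cipher.
Applying it to empire: e(4)→9·4+1≡11=l; m(12)→9·12+1≡5=f; p(15)→9·15+1≡6=g; i(8)→9·8+1≡21=v; r(17)→9·17+1≡24=y; e(4)→9·4+1≡11=l (all mod 26).

lfgvyl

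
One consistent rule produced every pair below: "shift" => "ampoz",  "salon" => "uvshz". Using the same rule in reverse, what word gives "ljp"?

ice

The word is reversed, then every letter is shifted forward by 7.
Decoding ljp: shift back: l−7=e, j−7=c, p−7=i → eci; then reverse → ice.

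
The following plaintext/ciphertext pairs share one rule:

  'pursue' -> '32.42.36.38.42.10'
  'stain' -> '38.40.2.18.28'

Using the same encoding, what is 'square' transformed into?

Each letter becomes 2×(its alphabet position, a=1..z=26).
On square: s=19→38, q=17→34, u=21→42, a=1→2, r=18→36, e=5→10.

38.34.42.2.36.10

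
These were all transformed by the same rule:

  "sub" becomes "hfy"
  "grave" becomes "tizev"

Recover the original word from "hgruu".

Each pair mirrors across the alphabet (s↔h, u↔f, b↔y): positions sum to 25. Each letter is replaced by its mirror in the alphabet: a↔z, b↔y, c↔x, and so on (the Atbash cipher).
Undoing it on hgruu: h↔s, g↔t, r↔i, u↔f, u↔f.

stiff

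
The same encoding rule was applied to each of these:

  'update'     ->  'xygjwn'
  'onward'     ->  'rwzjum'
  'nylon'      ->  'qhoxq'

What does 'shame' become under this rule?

vqdvh

Shifts by position in update: pos 0: u→x (+3), pos 1: p→y (+9), pos 2: d→g (+3), pos 3: a→j (+9) — repeating every 2. A repeating key of period 2 is used — shifts +3, +9 over and over.
On shame: s+3=v, h+9=q, a+3=d, m+9=v, e+3=h.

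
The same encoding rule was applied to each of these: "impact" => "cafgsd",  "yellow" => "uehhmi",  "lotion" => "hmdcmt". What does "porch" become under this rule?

fmrsj

This is an affine cipher: with a=0,…,z=25, each position x becomes (19x+6) mod 26.
Applying it to porch: p(15)→19·15+6≡5=f; o(14)→19·14+6≡12=m; r(17)→19·17+6≡17=r; c(2)→19·2+6≡18=s; h(7)→19·7+6≡9=j (all mod 26).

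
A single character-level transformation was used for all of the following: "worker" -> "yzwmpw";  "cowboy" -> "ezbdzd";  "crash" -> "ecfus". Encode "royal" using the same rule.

Shifts by position in worker: pos 0: w→y (+2), pos 1: o→z (+11), pos 2: r→w (+5), pos 3: k→m (+2), pos 4: e→p (+11), pos 5: r→w (+5) — repeating every 3. It's a Vigenère-style cipher with numeric key [2,11,5]: position i shifts by key[i mod 3].
For royal: r+2=t, o+11=z, y+5=d, a+2=c, l+11=w.

tzdcw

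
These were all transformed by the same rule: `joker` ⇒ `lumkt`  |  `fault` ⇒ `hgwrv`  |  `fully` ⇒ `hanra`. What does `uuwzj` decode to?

A repeating key of period 2 is used — shifts +2, +6 over and over.
Decoding uuwzj: u−2=s, u−6=o, w−2=u, z−6=t, j−2=h.

south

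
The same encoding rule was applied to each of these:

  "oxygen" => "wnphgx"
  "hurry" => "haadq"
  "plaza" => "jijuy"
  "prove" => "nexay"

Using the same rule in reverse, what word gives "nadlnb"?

secure

The output letters match the input read backwards, each shifted +9: oxygen reversed is negyxo. Two steps: reverse the string, then apply a Caesar shift of +9.
Decoding nadlnb: shift back: n−9=e, a−9=r, d−9=u, l−9=c, n−9=e, b−9=s → eruces; then reverse → secure.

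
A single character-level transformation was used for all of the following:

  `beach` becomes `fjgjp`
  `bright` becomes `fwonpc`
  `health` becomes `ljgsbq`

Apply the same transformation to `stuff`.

wyamn

In beach: b→f is +4, e→j is +5, a→g is +6, c→j is +7 — the shift increases by 1 each position. Letter i (0-indexed) is shifted by i+4, so successive shifts are 4, 5, 6, ….
For stuff: s+4=w, t+5=y, u+6=a, f+7=m, f+8=n.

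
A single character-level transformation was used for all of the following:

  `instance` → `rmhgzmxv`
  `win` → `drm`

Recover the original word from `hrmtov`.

single

This is the alphabet-reversal cipher (Atbash): a becomes z, b becomes y, etc.
Decoding hrmtov: h↔s, r↔i, m↔n, t↔g, o↔l, v↔e.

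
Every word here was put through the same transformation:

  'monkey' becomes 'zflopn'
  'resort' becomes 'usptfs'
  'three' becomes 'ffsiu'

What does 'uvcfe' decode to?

The word is reversed, then every letter is shifted forward by 1.
Decoding uvcfe: shift back: u−1=t, v−1=u, c−1=b, f−1=e, e−1=d → tubed; then reverse → debut.

debut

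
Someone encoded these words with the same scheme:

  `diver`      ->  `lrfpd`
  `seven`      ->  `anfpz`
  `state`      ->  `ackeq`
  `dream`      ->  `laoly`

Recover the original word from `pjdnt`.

hatch

In diver: d→l is +8, i→r is +9, v→f is +10, e→p is +11 — the shift increases by 1 each position. The shift increases by 1 at each position, starting from +8: 8, 9, 10, ….
Reversing it on pjdnt: p−8=h, j−9=a, d−10=t, n−11=c, t−12=h.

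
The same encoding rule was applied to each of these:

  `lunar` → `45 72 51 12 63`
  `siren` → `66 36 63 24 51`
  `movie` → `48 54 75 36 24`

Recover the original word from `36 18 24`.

ice

l(#12)→45 and u(#21)→72: differences scale by 3, so n = 3·pos + 9. With a=1..z=26, the number is 3·pos + 9.
Reversing it on 36 18 24: 36→(36−9)÷3=9=i, 18→(18−9)÷3=3=c, 24→(24−9)÷3=5=e.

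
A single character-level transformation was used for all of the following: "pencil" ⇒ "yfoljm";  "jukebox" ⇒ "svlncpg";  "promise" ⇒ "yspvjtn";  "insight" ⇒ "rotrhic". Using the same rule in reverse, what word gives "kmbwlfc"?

Shifts by position in pencil: pos 0: p→y (+9), pos 1: e→f (+1), pos 2: n→o (+1), pos 3: c→l (+9), pos 4: i→j (+1), pos 5: l→m (+1) — repeating every 3. The shifts repeat in a cycle of length 3: positions 0,1,… shift by +9, +1, +1, then the pattern repeats.
Decoding kmbwlfc: k−9=b, m−1=l, b−1=a, w−9=n, l−1=k, f−1=e, c−9=t.

blanket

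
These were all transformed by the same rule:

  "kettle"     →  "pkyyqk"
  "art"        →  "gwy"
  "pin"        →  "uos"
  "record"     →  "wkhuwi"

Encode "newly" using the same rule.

skbqd

Two shifts are in play — +6 for a/e/i/o/u, +5 for every other letter.
On newly: n(cons)+5=s, e(vowel)+6=k, w(cons)+5=b, l(cons)+5=q, y(cons)+5=d.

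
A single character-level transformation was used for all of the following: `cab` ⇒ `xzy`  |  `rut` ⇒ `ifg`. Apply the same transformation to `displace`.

wrhkozxv

Each pair mirrors across the alphabet (c↔x, a↔z, b↔y): positions sum to 25. This is the alphabet-reversal cipher (Atbash): a becomes z, b becomes y, etc.
Applying it to displace: d↔w, i↔r, s↔h, p↔k, l↔o, a↔z, c↔x, e↔v.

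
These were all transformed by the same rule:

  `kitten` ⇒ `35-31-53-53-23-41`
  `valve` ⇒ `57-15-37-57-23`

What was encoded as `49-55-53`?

k(#11)→35 and i(#9)→31: differences scale by 2, so n = 2·pos + 13. The formula is n = 2×(alphabet index, a=1) + 13.
Decoding 49-55-53: 49→(49−13)÷2=18=r, 55→(55−13)÷2=21=u, 53→(53−13)÷2=20=t.

rut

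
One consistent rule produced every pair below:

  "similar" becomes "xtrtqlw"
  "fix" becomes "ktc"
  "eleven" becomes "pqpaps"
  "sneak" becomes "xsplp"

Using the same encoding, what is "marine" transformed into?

rlwtsp

The shift depends on letter class: consonant s→x is +5, but vowel i→t is +11. Vowels shift forward by 11 and consonants shift forward by 5.
On marine: m(cons)+5=r, a(vowel)+11=l, r(cons)+5=w, i(vowel)+11=t, n(cons)+5=s, e(vowel)+11=p.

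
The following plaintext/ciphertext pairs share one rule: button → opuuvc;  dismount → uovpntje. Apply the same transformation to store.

fsput

The output letters match the input read backwards, each shifted +1: button reversed is nottub. Two steps: reverse the string, then apply a Caesar shift of +1.
On store: reverse → erots; then shift: e+1=f, r+1=s, o+1=p, t+1=u, s+1=t.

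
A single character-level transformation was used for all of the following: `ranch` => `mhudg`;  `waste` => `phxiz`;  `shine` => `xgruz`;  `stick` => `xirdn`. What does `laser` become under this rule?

yhxzm

r(17)→m(12) and a(0)→h(7) fit y≡11x+7 (mod 26); the inverse of 11 mod 26 is 19. This is an affine cipher: with a=0,…,z=25, each position x becomes (11x+7) mod 26.
On laser: l(11)→11·11+7≡24=y; a(0)→11·0+7≡7=h; s(18)→11·18+7≡23=x; e(4)→11·4+7≡25=z; r(17)→11·17+7≡12=m (all mod 26).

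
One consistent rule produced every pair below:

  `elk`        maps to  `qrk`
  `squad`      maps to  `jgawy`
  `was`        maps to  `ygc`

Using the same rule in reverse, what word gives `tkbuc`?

The output letters match the input read backwards, each shifted +6: elk reversed is kle. Two steps: reverse the string, then apply a Caesar shift of +6.
Decoding tkbuc: shift back: t−6=n, k−6=e, b−6=v, u−6=o, c−6=w → nevow; then reverse → woven.

woven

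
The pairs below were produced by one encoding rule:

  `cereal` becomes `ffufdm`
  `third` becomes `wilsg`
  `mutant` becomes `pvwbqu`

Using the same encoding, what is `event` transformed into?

Shifts by position in cereal: pos 0: c→f (+3), pos 1: e→f (+1), pos 2: r→u (+3), pos 3: e→f (+1) — repeating every 2. A repeating key of period 2 is used — shifts +3, +1 over and over.
Applying it to event: e+3=h, v+1=w, e+3=h, n+1=o, t+3=w.

hwhow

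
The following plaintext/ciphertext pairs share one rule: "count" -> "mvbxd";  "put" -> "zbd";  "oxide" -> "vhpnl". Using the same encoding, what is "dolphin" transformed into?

nvvzrpx

Vowels shift forward by 7 and consonants shift forward by 10.
On dolphin: d(cons)+10=n, o(vowel)+7=v, l(cons)+10=v, p(cons)+10=z, h(cons)+10=r, i(vowel)+7=p, n(cons)+10=x.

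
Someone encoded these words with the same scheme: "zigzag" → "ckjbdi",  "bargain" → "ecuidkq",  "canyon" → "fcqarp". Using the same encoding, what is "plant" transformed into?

A repeating key of period 2 is used — shifts +3, +2 over and over.
Applying it to plant: p+3=s, l+2=n, a+3=d, n+2=p, t+3=w.

sndpw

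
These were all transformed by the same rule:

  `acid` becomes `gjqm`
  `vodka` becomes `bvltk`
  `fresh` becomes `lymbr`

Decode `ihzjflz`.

caravan

In acid: a→g is +6, c→j is +7, i→q is +8, d→m is +9 — the shift increases by 1 each position. Letter i (0-indexed) is shifted by i+6, so successive shifts are 6, 7, 8, ….
Reversing it on ihzjflz: i−6=c, h−7=a, z−8=r, j−9=a, f−10=v, l−11=a, z−12=n.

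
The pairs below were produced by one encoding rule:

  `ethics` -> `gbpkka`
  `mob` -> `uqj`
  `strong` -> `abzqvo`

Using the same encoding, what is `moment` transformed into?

The shift depends on letter class: consonant t→b is +8, but vowel e→g is +2. Vowels shift forward by 2 and consonants shift forward by 8.
For moment: m(cons)+8=u, o(vowel)+2=q, m(cons)+8=u, e(vowel)+2=g, n(cons)+8=v, t(cons)+8=b.

uqugvb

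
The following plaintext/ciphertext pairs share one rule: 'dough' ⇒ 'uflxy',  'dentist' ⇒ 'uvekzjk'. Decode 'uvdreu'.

This is a Caesar cipher with shift 17.
Undoing it on uvdreu: u−17=d, v−17=e, d−17=m, r−17=a, e−17=n, u−17=d.

demand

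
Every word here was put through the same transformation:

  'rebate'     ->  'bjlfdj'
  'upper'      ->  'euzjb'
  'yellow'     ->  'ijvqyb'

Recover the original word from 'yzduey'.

Shifts by position in rebate: pos 0: r→b (+10), pos 1: e→j (+5), pos 2: b→l (+10), pos 3: a→f (+5) — repeating every 2. The shifts repeat in a cycle of length 2: positions 0,1,… shift by +10, +5, then the pattern repeats.
Decoding yzduey: y−10=o, z−5=u, d−10=t, u−5=p, e−10=u, y−5=t.

output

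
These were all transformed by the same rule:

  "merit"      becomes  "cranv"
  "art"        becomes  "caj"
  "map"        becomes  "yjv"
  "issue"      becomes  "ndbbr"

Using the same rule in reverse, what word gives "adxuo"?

The output letters match the input read backwards, each shifted +9: merit reversed is tirem. The word is reversed, then every letter is shifted forward by 9.
Undoing it on adxuo: shift back: a−9=r, d−9=u, x−9=o, u−9=l, o−9=f → ruolf; then reverse → flour.

flour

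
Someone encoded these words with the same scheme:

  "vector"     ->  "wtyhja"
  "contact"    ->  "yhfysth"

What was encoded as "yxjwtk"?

The word is reversed, then every letter is shifted forward by 5.
Reversing it on yxjwtk: shift back: y−5=t, x−5=s, j−5=e, w−5=r, t−5=o, k−5=f → tserof; then reverse → forest.

forest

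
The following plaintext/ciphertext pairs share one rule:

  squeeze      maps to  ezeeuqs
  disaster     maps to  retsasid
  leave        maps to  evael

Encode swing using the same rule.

gniws

The output letters match the input read backwards: squeeze reversed is ezeeuqs. It's just the letters in reverse order.
Applying it to swing: reverse → gniws.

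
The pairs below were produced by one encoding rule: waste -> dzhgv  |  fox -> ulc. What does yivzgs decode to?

Each pair mirrors across the alphabet (w↔d, a↔z, s↔h): positions sum to 25. Letters are reflected about the middle of the alphabet (position → 25−position): Atbash.
Undoing it on yivzgs: y↔b, i↔r, v↔e, z↔a, g↔t, s↔h.

breath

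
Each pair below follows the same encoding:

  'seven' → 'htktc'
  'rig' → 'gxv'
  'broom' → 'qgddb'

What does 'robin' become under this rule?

gdqxc

Compare letters: s→h is +15, e→t is +15, v→k is +15 — a constant shift. It's a constant shift of +15 (ROT15).
On robin: r+15=g, o+15=d, b+15=q, i+15=x, n+15=c.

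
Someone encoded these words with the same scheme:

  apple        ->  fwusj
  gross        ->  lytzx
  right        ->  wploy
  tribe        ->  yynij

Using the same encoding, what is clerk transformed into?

hsjyp

Shifts by position in apple: pos 0: a→f (+5), pos 1: p→w (+7), pos 2: p→u (+5), pos 3: l→s (+7) — repeating every 2. The shifts repeat in a cycle of length 2: positions 0,1,… shift by +5, +7, then the pattern repeats.
For clerk: c+5=h, l+7=s, e+5=j, r+7=y, k+5=p.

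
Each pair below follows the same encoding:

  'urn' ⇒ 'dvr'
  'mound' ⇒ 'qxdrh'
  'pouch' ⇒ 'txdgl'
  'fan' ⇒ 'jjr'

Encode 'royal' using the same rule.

The shift depends on letter class: consonant r→v is +4, but vowel u→d is +9. Two shifts are in play — +9 for a/e/i/o/u, +4 for every other letter.
Applying it to royal: r(cons)+4=v, o(vowel)+9=x, y(cons)+4=c, a(vowel)+9=j, l(cons)+4=p.

vxcjp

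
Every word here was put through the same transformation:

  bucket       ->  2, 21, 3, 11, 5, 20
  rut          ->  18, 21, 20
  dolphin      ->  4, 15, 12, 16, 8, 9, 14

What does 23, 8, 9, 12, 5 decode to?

b is letter #2 and maps to 2: an offset of 0. Letters become their 1-indexed alphabet positions: a=1 … z=26.
Reversing it on 23, 8, 9, 12, 5: 23=w, 8=h, 9=i, 12=l, 5=e.

while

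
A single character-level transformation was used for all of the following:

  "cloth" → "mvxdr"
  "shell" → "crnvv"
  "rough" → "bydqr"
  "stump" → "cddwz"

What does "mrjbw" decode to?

It's a Vigenère-style cipher with numeric key [10,10,9]: position i shifts by key[i mod 3].
Decoding mrjbw: m−10=c, r−10=h, j−9=a, b−10=r, w−10=m.

charm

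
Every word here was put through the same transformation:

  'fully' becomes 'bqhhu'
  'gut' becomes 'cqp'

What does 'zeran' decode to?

Compare letters: f→b is +22, u→q is +22, l→h is +22 — a constant shift. Each letter is shifted forward by 22 in the alphabet (a Caesar shift of +22).
Reversing it on zeran: z−22=d, e−22=i, r−22=v, a−22=e, n−22=r.

diver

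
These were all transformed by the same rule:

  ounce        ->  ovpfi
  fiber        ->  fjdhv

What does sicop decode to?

Letter i (0-indexed) is shifted by i+0, so successive shifts are 0, 1, 2, ….
Decoding sicop: s−0=s, i−1=h, c−2=a, o−3=l, p−4=l.

shall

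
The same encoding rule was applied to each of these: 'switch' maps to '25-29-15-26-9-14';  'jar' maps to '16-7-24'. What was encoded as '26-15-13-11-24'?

Each letter is replaced by its alphabet position (a=1..z=26) + 6.
Reversing it on 26-15-13-11-24: 26→(26−6)÷1=20=t, 15→(15−6)÷1=9=i, 13→(13−6)÷1=7=g, 11→(11−6)÷1=5=e, 24→(24−6)÷1=18=r.

tiger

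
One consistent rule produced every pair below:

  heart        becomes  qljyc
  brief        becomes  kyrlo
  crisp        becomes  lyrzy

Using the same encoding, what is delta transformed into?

mluaj

Shifts by position in heart: pos 0: h→q (+9), pos 1: e→l (+7), pos 2: a→j (+9), pos 3: r→y (+7) — repeating every 2. A repeating key of period 2 is used — shifts +9, +7 over and over.
On delta: d+9=m, e+7=l, l+9=u, t+7=a, a+9=j.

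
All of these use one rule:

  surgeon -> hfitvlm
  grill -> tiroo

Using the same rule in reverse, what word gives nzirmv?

Each pair mirrors across the alphabet (s↔h, u↔f, r↔i): positions sum to 25. Each letter is replaced by its mirror in the alphabet: a↔z, b↔y, c↔x, and so on (the Atbash cipher).
Undoing it on nzirmv: n↔m, z↔a, i↔r, r↔i, m↔n, v↔e.

marine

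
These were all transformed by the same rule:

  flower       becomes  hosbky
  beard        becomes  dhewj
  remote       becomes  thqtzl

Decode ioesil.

glance

In flower: f→h is +2, l→o is +3, o→s is +4, w→b is +5 — the shift increases by 1 each position. The shift increases by 1 at each position, starting from +2: 2, 3, 4, ….
Undoing it on ioesil: i−2=g, o−3=l, e−4=a, s−5=n, i−6=c, l−7=e.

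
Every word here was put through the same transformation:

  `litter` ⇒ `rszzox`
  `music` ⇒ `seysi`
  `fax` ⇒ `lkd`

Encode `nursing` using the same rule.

texystm

Vowels shift forward by 10 and consonants shift forward by 6.
Applying it to nursing: n(cons)+6=t, u(vowel)+10=e, r(cons)+6=x, s(cons)+6=y, i(vowel)+10=s, n(cons)+6=t, g(cons)+6=m.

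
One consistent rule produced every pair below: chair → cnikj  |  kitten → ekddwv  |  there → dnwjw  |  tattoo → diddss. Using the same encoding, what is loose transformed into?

bssgw

Each letter's alphabet position (a=0..z=25) is mapped through 23·x+8 mod 26 — an affine cipher.
For loose: l(11)→23·11+8≡1=b; o(14)→23·14+8≡18=s; o(14)→23·14+8≡18=s; s(18)→23·18+8≡6=g; e(4)→23·4+8≡22=w (all mod 26).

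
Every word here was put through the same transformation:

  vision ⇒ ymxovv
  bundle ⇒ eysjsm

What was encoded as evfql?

brake

In vision: v→y is +3, i→m is +4, s→x is +5, i→o is +6 — the shift increases by 1 each position. The shift increases by 1 at each position, starting from +3: 3, 4, 5, ….
Decoding evfql: e−3=b, v−4=r, f−5=a, q−6=k, l−7=e.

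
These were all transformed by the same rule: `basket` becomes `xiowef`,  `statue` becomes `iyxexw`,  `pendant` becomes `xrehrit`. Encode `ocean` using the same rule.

reigs

The output letters match the input read backwards, each shifted +4: basket reversed is teksab. The word is reversed, then every letter is shifted forward by 4.
On ocean: reverse → naeco; then shift: n+4=r, a+4=e, e+4=i, c+4=g, o+4=s.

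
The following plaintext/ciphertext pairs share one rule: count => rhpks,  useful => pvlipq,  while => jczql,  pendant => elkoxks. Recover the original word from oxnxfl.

damage

Each letter's alphabet position (a=0..z=25) is mapped through 23·x+23 mod 26 — an affine cipher.
Undoing it on oxnxfl: o(14)→17·(14−23)≡3=d; x(23)→17·(23−23)≡0=a; n(13)→17·(13−23)≡12=m; x(23)→17·(23−23)≡0=a; f(5)→17·(5−23)≡6=g; l(11)→17·(11−23)≡4=e (all mod 26).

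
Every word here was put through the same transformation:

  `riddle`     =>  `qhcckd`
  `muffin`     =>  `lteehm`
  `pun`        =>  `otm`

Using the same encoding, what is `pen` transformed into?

Each letter is shifted forward by 25 in the alphabet (a Caesar shift of +25).
Applying it to pen: p+25=o, e+25=d, n+25=m.

odm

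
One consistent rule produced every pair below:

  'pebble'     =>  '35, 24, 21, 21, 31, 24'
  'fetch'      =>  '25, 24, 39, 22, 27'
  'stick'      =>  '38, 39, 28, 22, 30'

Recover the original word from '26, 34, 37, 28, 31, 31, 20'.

p is letter #16 and maps to 35: an offset of 19. Each letter is replaced by its alphabet position (a=1..z=26) + 19.
Reversing it on 26, 34, 37, 28, 31, 31, 20: 26→(26−19)÷1=7=g, 34→(34−19)÷1=15=o, 37→(37−19)÷1=18=r, 28→(28−19)÷1=9=i, 31→(31−19)÷1=12=l, 31→(31−19)÷1=12=l, 20→(20−19)÷1=1=a.

gorilla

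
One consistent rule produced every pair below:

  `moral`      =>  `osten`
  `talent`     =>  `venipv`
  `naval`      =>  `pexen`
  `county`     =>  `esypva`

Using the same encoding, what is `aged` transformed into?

eiif

The shift depends on letter class: consonant m→o is +2, but vowel o→s is +4. Vowels shift forward by 4 and consonants shift forward by 2.
Applying it to aged: a(vowel)+4=e, g(cons)+2=i, e(vowel)+4=i, d(cons)+2=f.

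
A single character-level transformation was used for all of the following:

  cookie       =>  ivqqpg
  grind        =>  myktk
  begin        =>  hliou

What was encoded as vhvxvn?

It's a Vigenère-style cipher with numeric key [6,7,2]: position i shifts by key[i mod 3].
Reversing it on vhvxvn: v−6=p, h−7=a, v−2=t, x−6=r, v−7=o, n−2=l.

patrol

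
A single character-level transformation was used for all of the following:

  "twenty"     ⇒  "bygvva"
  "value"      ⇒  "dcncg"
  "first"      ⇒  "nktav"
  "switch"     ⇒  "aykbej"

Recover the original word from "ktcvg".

Shifts by position in twenty: pos 0: t→b (+8), pos 1: w→y (+2), pos 2: e→g (+2), pos 3: n→v (+8), pos 4: t→v (+2), pos 5: y→a (+2) — repeating every 3. It's a Vigenère-style cipher with numeric key [8,2,2]: position i shifts by key[i mod 3].
Reversing it on ktcvg: k−8=c, t−2=r, c−2=a, v−8=n, g−2=e.

crane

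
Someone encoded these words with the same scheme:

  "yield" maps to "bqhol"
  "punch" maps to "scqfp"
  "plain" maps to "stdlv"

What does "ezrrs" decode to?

brook

Shifts by position in yield: pos 0: y→b (+3), pos 1: i→q (+8), pos 2: e→h (+3), pos 3: l→o (+3), pos 4: d→l (+8) — repeating every 3. A repeating key of period 3 is used — shifts +3, +8, +3 over and over.
Undoing it on ezrrs: e−3=b, z−8=r, r−3=o, r−3=o, s−8=k.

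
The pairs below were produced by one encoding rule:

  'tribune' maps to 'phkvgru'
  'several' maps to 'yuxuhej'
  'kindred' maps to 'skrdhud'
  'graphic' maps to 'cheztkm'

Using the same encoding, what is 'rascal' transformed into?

t(19)→p(15) and r(17)→h(7) fit y≡17x+4 (mod 26); the inverse of 17 mod 26 is 23. Each letter's alphabet position (a=0..z=25) is mapped through 17·x+4 mod 26 — an affine cipher.
For rascal: r(17)→17·17+4≡7=h; a(0)→17·0+4≡4=e; s(18)→17·18+4≡24=y; c(2)→17·2+4≡12=m; a(0)→17·0+4≡4=e; l(11)→17·11+4≡9=j (all mod 26).

heymej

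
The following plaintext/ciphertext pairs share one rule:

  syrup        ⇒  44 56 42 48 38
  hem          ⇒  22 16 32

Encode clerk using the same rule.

12 30 16 42 28

s(#19)→44 and y(#25)→56: differences scale by 2, so n = 2·pos + 6. With a=1..z=26, the number is 2·pos + 6.
Applying it to clerk: c=3→12, l=12→30, e=5→16, r=18→42, k=11→28.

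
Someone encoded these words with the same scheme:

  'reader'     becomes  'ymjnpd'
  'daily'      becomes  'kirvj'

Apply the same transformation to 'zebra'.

gmkbl

In reader: r→y is +7, e→m is +8, a→j is +9, d→n is +10 — the shift increases by 1 each position. Letter i (0-indexed) is shifted by i+7, so successive shifts are 7, 8, 9, ….
Applying it to zebra: z+7=g, e+8=m, b+9=k, r+10=b, a+11=l.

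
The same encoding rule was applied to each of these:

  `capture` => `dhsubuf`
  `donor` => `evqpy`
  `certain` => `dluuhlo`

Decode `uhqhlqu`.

tangent

Shifts by position in capture: pos 0: c→d (+1), pos 1: a→h (+7), pos 2: p→s (+3), pos 3: t→u (+1), pos 4: u→b (+7), pos 5: r→u (+3) — repeating every 3. It's a Vigenère-style cipher with numeric key [1,7,3]: position i shifts by key[i mod 3].
Undoing it on uhqhlqu: u−1=t, h−7=a, q−3=n, h−1=g, l−7=e, q−3=n, u−1=t.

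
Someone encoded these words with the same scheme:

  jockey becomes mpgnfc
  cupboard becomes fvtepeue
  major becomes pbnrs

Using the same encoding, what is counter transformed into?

Shifts by position in jockey: pos 0: j→m (+3), pos 1: o→p (+1), pos 2: c→g (+4), pos 3: k→n (+3), pos 4: e→f (+1), pos 5: y→c (+4) — repeating every 3. It's a Vigenère-style cipher with numeric key [3,1,4]: position i shifts by key[i mod 3].
Applying it to counter: c+3=f, o+1=p, u+4=y, n+3=q, t+1=u, e+4=i, r+3=u.

fpyquiu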